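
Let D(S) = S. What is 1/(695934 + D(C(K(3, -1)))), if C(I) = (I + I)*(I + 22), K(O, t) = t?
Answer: 1/695892 ≈ 1.4370e-6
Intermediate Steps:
C(I) = 2*I*(22 + I) (C(I) = (2*I)*(22 + I) = 2*I*(22 + I))
1/(695934 + D(C(K(3, -1)))) = 1/(695934 + 2*(-1)*(22 - 1)) = 1/(695934 + 2*(-1)*21) = 1/(695934 - 42) = 1/695892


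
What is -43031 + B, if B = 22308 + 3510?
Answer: -17213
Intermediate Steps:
B = 25818
-43031 + B = -43031 + 25818 = -17213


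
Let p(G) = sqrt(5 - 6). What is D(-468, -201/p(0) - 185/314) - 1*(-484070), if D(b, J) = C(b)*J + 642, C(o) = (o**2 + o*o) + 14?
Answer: 35579049/157 + 88050462*I ≈ 2.2662e+5 + 8.805e+7*I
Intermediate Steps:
C(o) = 14 + 2*o**2 (C(o) = (o**2 + o**2) + 14 = 2*o**2 + 14 = 14 + 2*o**2)
p(G) = I (p(G) = sqrt(-1) = I)
D(b, J) = 642 + J*(14 + 2*b**2) (D(b, J) = (14 + 2*b**2)*J + 642 = J*(14 + 2*b**2) + 642 = 642 + J*(14 + 2*b**2))
D(-468, -201/p(0) - 185/314) - 1*(-484070) = (642 + 2*(-201*(-I) - 185/314)*(7 + (-468)**2)) - 1*(-484070) = (642 + 2*(-(-201)*I - 185*1/314)*(7 + 219024)) + 484070 = (642 + 2*(201*I - 185/314)*219031) + 484070 = (642 + 2*(-185/314 + 201*I)*219031) + 484070 = (642 + (-40520735/157 + 88050462*I)) + 484070 = (-40419941/157 + 88050462*I) + 484070 = 35579049/157 + 88050462*I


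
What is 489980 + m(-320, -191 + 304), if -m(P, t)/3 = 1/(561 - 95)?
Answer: 228330677/466 ≈ 4.8998e+5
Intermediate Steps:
m(P, t) = -3/466 (m(P, t) = -3/(561 - 95) = -3/466)
489980 + m(-320, -191 + 304) = 489980 - 3/466 = 228330677/466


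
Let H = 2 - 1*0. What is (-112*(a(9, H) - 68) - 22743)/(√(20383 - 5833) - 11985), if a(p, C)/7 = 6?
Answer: 15844969/9575045 + 19831*√582/28725135 ≈ 1.6715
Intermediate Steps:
H = 2 (H = 2 + 0 = 2)
a(p, C) = 42 (a(p, C) = 7*6 = 42)
(-112*(a(9, H) - 68) - 22743)/(√(20383 - 5833) - 11985) = (-112*(42 - 68) - 22743)/(√(20383 - 5833) - 11985) = (-112*(-26) - 22743)/(√14550 - 11985) = (2912 - 22743)/(5*√582 - 11985) = -19831/(-11985 + 5*√582)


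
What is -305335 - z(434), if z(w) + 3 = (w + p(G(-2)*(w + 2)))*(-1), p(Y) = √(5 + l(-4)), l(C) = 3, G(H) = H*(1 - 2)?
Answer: -304898 + 2*√2 ≈ -3.0490e+5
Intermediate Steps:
G(H) = -H (G(H) = H*(-1) = -H)
p(Y) = 2*√2 (p(Y) = √(5 + 3) = √8 = 2*√2)
z(w) = -3 - w - 2*√2 (z(w) = -3 + (w + 2*√2)*(-1) = -3 + (-w - 2*√2) = -3 - w - 2*√2)
-305335 - z(434) = -305335 - (-3 - 1*434 - 2*√2) = -305335 - (-3 - 434 - 2*√2) = -305335 - (-437 - 2*√2) = -305335 + (437 + 2*√2) = -304898 + 2*√2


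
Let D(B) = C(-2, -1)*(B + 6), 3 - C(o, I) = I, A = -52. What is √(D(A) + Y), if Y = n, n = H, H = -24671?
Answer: I*√24855 ≈ 157.65*I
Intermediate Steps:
n = -24671
Y = -24671
C(o, I) = 3 - I
D(B) = 24 + 4*B (D(B) = (3 - 1*(-1))*(B + 6) = (3 + 1)*(6 + B) = 4*(6 + B) = 24 + 4*B)
√(D(A) + Y) = √((24 + 4*(-52)) - 24671) = √((24 - 208) - 24671) = √(-184 - 24671) = √(-24855) = I*√24855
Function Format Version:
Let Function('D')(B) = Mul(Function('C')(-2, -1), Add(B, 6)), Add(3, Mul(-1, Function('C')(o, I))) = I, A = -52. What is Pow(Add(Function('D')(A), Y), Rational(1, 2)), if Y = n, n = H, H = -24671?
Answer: Mul(I, Pow(24855, Rational(1, 2))) ≈ Mul(157.65, I)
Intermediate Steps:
n = -24671
Y = -24671
Function('C')(o, I) = Add(3, Mul(-1, I))
Function('D')(B) = Add(24, Mul(4, B)) (Function('D')(B) = Mul(Add(3, Mul(-1, -1)), Add(B, 6)) = Mul(Add(3, 1), Add(6, B)) = Mul(4, Add(6, B)) = Add(24, Mul(4, B)))
Pow(Add(Function('D')(A), Y), Rational(1, 2)) = Pow(Add(Add(24, Mul(4, -52)), -24671), Rational(1, 2)) = Pow(Add(Add(24, -208), -24671), Rational(1, 2)) = Pow(Add(-184, -24671), Rational(1, 2)) = Pow(-24855, Rational(1, 2)) = Mul(I, Pow(24855, Rational(1, 2)))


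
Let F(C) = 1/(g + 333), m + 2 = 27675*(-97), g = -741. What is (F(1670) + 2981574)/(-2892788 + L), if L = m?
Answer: -1216482191/2275524120 ≈ -0.53459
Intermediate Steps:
m = -2684477 (m = -2 + 27675*(-97) = -2 - 2684475 = -2684477)
F(C) = -1/408 (F(C) = 1/(-741 + 333) = 1/(-408) = -1/408)
L = -2684477
(F(1670) + 2981574)/(-2892788 + L) = (-1/408 + 2981574)/(-2892788 - 2684477) = (1216482191/408)/(-5577265) = (1216482191/408)*(-1/5577265) = -1216482191/2275524120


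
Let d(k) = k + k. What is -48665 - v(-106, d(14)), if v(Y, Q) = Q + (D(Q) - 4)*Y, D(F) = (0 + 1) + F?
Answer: -46043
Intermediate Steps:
D(F) = 1 + F
d(k) = 2*k
v(Y, Q) = Q + Y*(-3 + Q) (v(Y, Q) = Q + ((1 + Q) - 4)*Y = Q + (-3 + Q)*Y = Q + Y*(-3 + Q))
-48665 - v(-106, d(14)) = -48665 - (2*14 - 3*(-106) + (2*14)*(-106)) = -48665 - (28 + 318 + 28*(-106)) = -48665 - (28 + 318 - 2968) = -48665 - 1*(-2622) = -48665 + 2622 = -46043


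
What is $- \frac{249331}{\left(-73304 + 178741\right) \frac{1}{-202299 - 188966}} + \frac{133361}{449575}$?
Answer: $\frac{43858075573104882}{47401839275} \approx 9.2524 \cdot 10^{5}$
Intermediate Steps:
$- \frac{249331}{\left(-73304 + 178741\right) \frac{1}{-202299 - 188966}} + \frac{133361}{449575} = - \frac{249331}{105437 \frac{1}{-391265}} + 133361 \cdot \frac{1}{449575} = - \frac{249331}{105437 \left(- \frac{1}{391265}\right)} + \frac{133361}{449575} = - \frac{249331}{- \frac{105437}{391265}} + \frac{133361}{449575} = \left(-249331\right) \left(- \frac{391265}{105437}\right) + \frac{133361}{449575} = \frac{97554493715}{105437} + \frac{133361}{449575} = \frac{43858075573104882}{47401839275}$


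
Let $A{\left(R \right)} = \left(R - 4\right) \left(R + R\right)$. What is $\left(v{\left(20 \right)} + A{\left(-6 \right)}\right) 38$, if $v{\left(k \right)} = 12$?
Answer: $5016$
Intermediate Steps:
$A{\left(R \right)} = 2 R \left(-4 + R\right)$ ($A{\left(R \right)} = \left(-4 + R\right) 2 R = 2 R \left(-4 + R\right)$)
$\left(v{\left(20 \right)} + A{\left(-6 \right)}\right) 38 = \left(12 + 2 \left(-6\right) \left(-4 - 6\right)\right) 38 = \left(12 + 2 \left(-6\right) \left(-10\right)\right) 38 = \left(12 + 120\right) 38 = 132 \cdot 38 = 5016$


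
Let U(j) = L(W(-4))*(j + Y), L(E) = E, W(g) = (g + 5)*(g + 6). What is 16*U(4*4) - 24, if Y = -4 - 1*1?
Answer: 328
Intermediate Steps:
Y = -5 (Y = -4 - 1 = -5)
W(g) = (5 + g)*(6 + g)
U(j) = -10 + 2*j (U(j) = (30 + (-4)² + 11*(-4))*(j - 5) = (30 + 16 - 44)*(-5 + j) = 2*(-5 + j) = -10 + 2*j)
16*U(4*4) - 24 = 16*(-10 + 2*(4*4)) - 24 = 16*(-10 + 2*16) - 24 = 16*(-10 + 32) - 24 = 16*22 - 24 = 352 - 24 = 328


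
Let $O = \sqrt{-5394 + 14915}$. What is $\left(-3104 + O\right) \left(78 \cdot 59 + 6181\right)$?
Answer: $-33470432 + 10783 \sqrt{9521} \approx -3.2418 \cdot 10^{7}$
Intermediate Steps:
$O = \sqrt{9521} \approx 97.576$
$\left(-3104 + O\right) \left(78 \cdot 59 + 6181\right) = \left(-3104 + \sqrt{9521}\right) \left(78 \cdot 59 + 6181\right) = \left(-3104 + \sqrt{9521}\right) \left(4602 + 6181\right) = \left(-3104 + \sqrt{9521}\right) 10783 = -33470432 + 10783 \sqrt{9521}$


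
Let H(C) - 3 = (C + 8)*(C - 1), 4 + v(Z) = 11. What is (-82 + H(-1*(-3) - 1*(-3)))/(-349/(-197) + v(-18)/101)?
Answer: -179073/36628 ≈ -4.8890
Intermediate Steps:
v(Z) = 7 (v(Z) = -4 + 11 = 7)
H(C) = 3 + (-1 + C)*(8 + C) (H(C) = 3 + (C + 8)*(C - 1) = 3 + (8 + C)*(-1 + C) = 3 + (-1 + C)*(8 + C))
(-82 + H(-1*(-3) - 1*(-3)))/(-349/(-197) + v(-18)/101) = (-82 + (-5 + (-1*(-3) - 1*(-3))² + 7*(-1*(-3) - 1*(-3))))/(-349/(-197) + 7/101) = (-82 + (-5 + (3 + 3)² + 7*(3 + 3)))/(-349*(-1/197) + 7*(1/101)) = (-82 + (-5 + 6² + 7*6))/(349/197 + 7/101) = (-82 + (-5 + 36 + 42))/(36628/19897) = (-82 + 73)*(19897/36628) = -9*19897/36628 = -179073/36628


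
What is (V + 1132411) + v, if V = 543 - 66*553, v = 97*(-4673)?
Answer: 643175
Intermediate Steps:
v = -453281
V = -35955 (V = 543 - 36498 = -35955)
(V + 1132411) + v = (-35955 + 1132411) - 453281 = 1096456 - 453281 = 643175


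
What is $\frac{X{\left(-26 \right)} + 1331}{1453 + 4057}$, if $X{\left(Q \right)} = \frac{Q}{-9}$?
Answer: $\frac{2401}{9918} \approx 0.24208$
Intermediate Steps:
$X{\left(Q \right)} = - \frac{Q}{9}$
$\frac{X{\left(-26 \right)} + 1331}{1453 + 4057} = \frac{\left(- \frac{1}{9}\right) \left(-26\right) + 1331}{1453 + 4057} = \frac{\frac{26}{9} + 1331}{5510} = \frac{12005}{9} \cdot \frac{1}{5510} = \frac{2401}{9918}$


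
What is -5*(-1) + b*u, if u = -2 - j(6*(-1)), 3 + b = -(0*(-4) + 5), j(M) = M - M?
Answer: 21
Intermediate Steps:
j(M) = 0
b = -8 (b = -3 - (0*(-4) + 5) = -3 - (0 + 5) = -3 - 1*5 = -3 - 5 = -8)
u = -2 (u = -2 - 1*0 = -2 + 0 = -2)
-5*(-1) + b*u = -5*(-1) - 8*(-2) = 5 + 16 = 21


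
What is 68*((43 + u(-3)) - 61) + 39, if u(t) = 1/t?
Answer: -3623/3 ≈ -1207.7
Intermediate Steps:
68*((43 + u(-3)) - 61) + 39 = 68*((43 + 1/(-3)) - 61) + 39 = 68*((43 - ⅓) - 61) + 39 = 68*(128/3 - 61) + 39 = 68*(-55/3) + 39 = -3740/3 + 39 = -3623/3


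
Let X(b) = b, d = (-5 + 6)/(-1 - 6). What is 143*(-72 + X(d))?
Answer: -72215/7 ≈ -10316.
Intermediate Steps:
d = -⅐ (d = 1/(-7) = 1*(-⅐) = -⅐ ≈ -0.14286)
143*(-72 + X(d)) = 143*(-72 - ⅐) = 143*(-505/7) = -72215/7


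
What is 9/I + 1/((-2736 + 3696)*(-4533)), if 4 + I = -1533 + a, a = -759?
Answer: -4895927/1248932160 ≈ -0.0039201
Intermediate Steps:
I = -2296 (I = -4 + (-1533 - 759) = -4 - 2292 = -2296)
9/I + 1/((-2736 + 3696)*(-4533)) = 9/(-2296) + 1/((-2736 + 3696)*(-4533)) = 9*(-1/2296) - 1/4533/960 = -9/2296 + (1/960)*(-1/4533) = -9/2296 - 1/4351680 = -4895927/1248932160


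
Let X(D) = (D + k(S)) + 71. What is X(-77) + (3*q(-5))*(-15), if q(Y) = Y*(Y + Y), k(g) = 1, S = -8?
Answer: -2255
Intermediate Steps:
X(D) = 72 + D (X(D) = (D + 1) + 71 = (1 + D) + 71 = 72 + D)
q(Y) = 2*Y**2 (q(Y) = Y*(2*Y) = 2*Y**2)
X(-77) + (3*q(-5))*(-15) = (72 - 77) + (3*(2*(-5)**2))*(-15) = -5 + (3*(2*25))*(-15) = -5 + (3*50)*(-15) = -5 + 150*(-15) = -5 - 2250 = -2255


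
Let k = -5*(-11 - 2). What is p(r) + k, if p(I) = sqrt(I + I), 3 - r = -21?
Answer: 65 + 4*sqrt(3) ≈ 71.928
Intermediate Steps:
r = 24 (r = 3 - 1*(-21) = 3 + 21 = 24)
p(I) = sqrt(2)*sqrt(I) (p(I) = sqrt(2*I) = sqrt(2)*sqrt(I))
k = 65 (k = -5*(-13) = 65)
p(r) + k = sqrt(2)*sqrt(24) + 65 = sqrt(2)*(2*sqrt(6)) + 65 = 4*sqrt(3) + 65 = 65 + 4*sqrt(3)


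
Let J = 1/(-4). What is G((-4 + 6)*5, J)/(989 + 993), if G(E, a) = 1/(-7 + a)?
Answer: -2/28739 ≈ -6.9592e-5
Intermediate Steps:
J = -1/4 ≈ -0.25000
G((-4 + 6)*5, J)/(989 + 993) = 1/((-7 - 1/4)*(989 + 993)) = 1/(-29/4*1982) = -4/29*1/1982 = -2/28739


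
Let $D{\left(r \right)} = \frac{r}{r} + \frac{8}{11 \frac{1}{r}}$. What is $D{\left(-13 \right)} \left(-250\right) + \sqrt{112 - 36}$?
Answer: $\frac{23250}{11} + 2 \sqrt{19} \approx 2122.4$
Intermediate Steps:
$D{\left(r \right)} = 1 + \frac{8 r}{11}$ ($D{\left(r \right)} = 1 + 8 \frac{r}{11} = 1 + \frac{8 r}{11}$)
$D{\left(-13 \right)} \left(-250\right) + \sqrt{112 - 36} = \left(1 + \frac{8}{11} \left(-13\right)\right) \left(-250\right) + \sqrt{112 - 36} = \left(1 - \frac{104}{11}\right) \left(-250\right) + \sqrt{76} = \left(- \frac{93}{11}\right) \left(-250\right) + 2 \sqrt{19} = \frac{23250}{11} + 2 \sqrt{19}$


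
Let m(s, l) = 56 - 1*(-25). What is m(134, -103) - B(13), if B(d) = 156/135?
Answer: 3593/45 ≈ 79.844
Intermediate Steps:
m(s, l) = 81 (m(s, l) = 56 + 25 = 81)
B(d) = 52/45 (B(d) = 156*(1/135) = 52/45)
m(134, -103) - B(13) = 81 - 1*52/45 = 81 - 52/45 = 3593/45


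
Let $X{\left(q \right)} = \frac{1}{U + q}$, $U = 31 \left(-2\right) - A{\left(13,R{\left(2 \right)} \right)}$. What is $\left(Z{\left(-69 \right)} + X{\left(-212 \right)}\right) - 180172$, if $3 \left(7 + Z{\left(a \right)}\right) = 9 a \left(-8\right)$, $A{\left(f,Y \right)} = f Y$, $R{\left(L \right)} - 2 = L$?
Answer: $- \frac{58198499}{326} \approx -1.7852 \cdot 10^{5}$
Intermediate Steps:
$R{\left(L \right)} = 2 + L$
$A{\left(f,Y \right)} = Y f$
$Z{\left(a \right)} = -7 - 24 a$ ($Z{\left(a \right)} = -7 + \frac{9 a \left(-8\right)}{3} = -7 + \frac{\left(-72\right) a}{3} = -7 - 24 a$)
$U = -114$ ($U = 31 \left(-2\right) - \left(2 + 2\right) 13 = -62 - 4 \cdot 13 = -62 - 52 = -114$)
$X{\left(q \right)} = \frac{1}{-114 + q}$
$\left(Z{\left(-69 \right)} + X{\left(-212 \right)}\right) - 180172 = \left(\left(-7 - -1656\right) + \frac{1}{-114 - 212}\right) - 180172 = \left(\left(-7 + 1656\right) + \frac{1}{-326}\right) - 180172 = \left(1649 - \frac{1}{326}\right) - 180172 = \frac{537573}{326} - 180172 = - \frac{58198499}{326}$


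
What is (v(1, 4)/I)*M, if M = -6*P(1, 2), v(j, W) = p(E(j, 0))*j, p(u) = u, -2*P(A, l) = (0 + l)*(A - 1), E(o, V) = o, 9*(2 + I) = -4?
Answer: 0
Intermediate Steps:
I = -22/9 (I = -2 + (⅑)*(-4) = -2 - 4/9 = -22/9 ≈ -2.4444)
P(A, l) = -l*(-1 + A)/2 (P(A, l) = -(0 + l)*(A - 1)/2 = -l*(-1 + A)/2)
v(j, W) = j² (v(j, W) = j*j = j²)
M = 0 (M = -3*2*(1 - 1*1) = -3*2*(1 - 1) = -3*2*0 = -6*0 = 0)
(v(1, 4)/I)*M = (1²/(-22/9))*0 = (1*(-9/22))*0 = -9/22*0 = 0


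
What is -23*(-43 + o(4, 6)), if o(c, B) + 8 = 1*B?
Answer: 1035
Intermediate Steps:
o(c, B) = -8 + B (o(c, B) = -8 + 1*B = -8 + B)
-23*(-43 + o(4, 6)) = -23*(-43 + (-8 + 6)) = -23*(-43 - 2) = -23*(-45) = 1035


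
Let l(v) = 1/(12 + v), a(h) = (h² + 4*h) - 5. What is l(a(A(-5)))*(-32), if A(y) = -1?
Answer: -8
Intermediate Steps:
a(h) = -5 + h² + 4*h
l(a(A(-5)))*(-32) = -32/(12 + (-5 + (-1)² + 4*(-1))) = -32/(12 + (-5 + 1 - 4)) = -32/(12 - 8) = -32/4 = (¼)*(-32) = -8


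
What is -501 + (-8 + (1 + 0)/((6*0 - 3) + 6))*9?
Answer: -570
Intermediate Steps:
-501 + (-8 + (1 + 0)/((6*0 - 3) + 6))*9 = -501 + (-8 + 1/((0 - 3) + 6))*9 = -501 + (-8 + 1/(-3 + 6))*9 = -501 + (-8 + 1/3)*9 = -501 + (-8 + 1*(⅓))*9 = -501 + (-8 + ⅓)*9 = -501 - 23/3*9 = -501 - 69 = -570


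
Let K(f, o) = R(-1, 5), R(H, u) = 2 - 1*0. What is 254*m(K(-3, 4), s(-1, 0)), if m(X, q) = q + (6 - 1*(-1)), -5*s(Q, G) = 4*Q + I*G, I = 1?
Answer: 9906/5 ≈ 1981.2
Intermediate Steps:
R(H, u) = 2 (R(H, u) = 2 + 0 = 2)
s(Q, G) = -4*Q/5 - G/5 (s(Q, G) = -(4*Q + 1*G)/5 = -(4*Q + G)/5 = -(G + 4*Q)/5 = -4*Q/5 - G/5)
K(f, o) = 2
m(X, q) = 7 + q (m(X, q) = q + (6 + 1) = q + 7 = 7 + q)
254*m(K(-3, 4), s(-1, 0)) = 254*(7 + (-4/5*(-1) - 1/5*0)) = 254*(7 + (4/5 + 0)) = 254*(7 + 4/5) = 254*(39/5) = 9906/5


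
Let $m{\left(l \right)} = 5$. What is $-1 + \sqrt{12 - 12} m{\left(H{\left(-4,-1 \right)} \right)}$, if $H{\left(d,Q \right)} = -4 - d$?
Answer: $-1$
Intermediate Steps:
$-1 + \sqrt{12 - 12} m{\left(H{\left(-4,-1 \right)} \right)} = -1 + \sqrt{12 - 12} \cdot 5 = -1 + \sqrt{0} \cdot 5 = -1 + 0 \cdot 5 = -1 + 0 = -1$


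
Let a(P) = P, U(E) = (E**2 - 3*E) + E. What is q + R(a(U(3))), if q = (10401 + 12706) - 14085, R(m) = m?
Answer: 9025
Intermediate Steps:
U(E) = E**2 - 2*E
q = 9022 (q = 23107 - 14085 = 9022)
q + R(a(U(3))) = 9022 + 3*(-2 + 3) = 9022 + 3*1 = 9022 + 3 = 9025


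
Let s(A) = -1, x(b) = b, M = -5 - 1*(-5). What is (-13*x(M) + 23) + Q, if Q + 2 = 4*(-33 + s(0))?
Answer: -115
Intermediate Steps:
M = 0 (M = -5 + 5 = 0)
Q = -138 (Q = -2 + 4*(-33 - 1) = -2 + 4*(-34) = -2 - 136 = -138)
(-13*x(M) + 23) + Q = (-13*0 + 23) - 138 = (0 + 23) - 138 = 23 - 138 = -115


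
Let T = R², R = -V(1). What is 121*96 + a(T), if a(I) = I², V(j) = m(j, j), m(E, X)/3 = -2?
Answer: 12912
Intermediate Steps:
m(E, X) = -6 (m(E, X) = 3*(-2) = -6)
V(j) = -6
R = 6 (R = -1*(-6) = 6)
T = 36 (T = 6² = 36)
121*96 + a(T) = 121*96 + 36² = 11616 + 1296 = 12912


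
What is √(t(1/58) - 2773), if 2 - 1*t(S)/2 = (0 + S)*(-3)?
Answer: 3*I*√258738/29 ≈ 52.62*I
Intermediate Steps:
t(S) = 4 + 6*S (t(S) = 4 - 2*(0 + S)*(-3) = 4 - 2*S*(-3) = 4 - (-6)*S = 4 + 6*S)
√(t(1/58) - 2773) = √((4 + 6/58) - 2773) = √((4 + 6*(1/58)) - 2773) = √((4 + 3/29) - 2773) = √(119/29 - 2773) = √(-80298/29) = 3*I*√258738/29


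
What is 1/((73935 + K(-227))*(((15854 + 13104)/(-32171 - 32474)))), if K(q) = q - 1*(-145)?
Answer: -64645/2138635174 ≈ -3.0227e-5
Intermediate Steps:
K(q) = 145 + q (K(q) = q + 145 = 145 + q)
1/((73935 + K(-227))*(((15854 + 13104)/(-32171 - 32474)))) = 1/((73935 + (145 - 227))*(((15854 + 13104)/(-32171 - 32474)))) = 1/((73935 - 82)*((28958/(-64645)))) = 1/(73853*((28958*(-1/64645)))) = 1/(73853*(-28958/64645)) = (1/73853)*(-64645/28958) = -64645/2138635174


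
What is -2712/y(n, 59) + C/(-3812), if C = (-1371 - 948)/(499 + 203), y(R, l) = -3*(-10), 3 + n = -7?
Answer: -403183751/4460040 ≈ -90.399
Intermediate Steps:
n = -10 (n = -3 - 7 = -10)
y(R, l) = 30
C = -773/234 (C = -2319/702 = -2319*1/702 = -773/234 ≈ -3.3034)
-2712/y(n, 59) + C/(-3812) = -2712/30 - 773/234/(-3812) = -2712*1/30 - 773/234*(-1/3812) = -452/5 + 773/892008 = -403183751/4460040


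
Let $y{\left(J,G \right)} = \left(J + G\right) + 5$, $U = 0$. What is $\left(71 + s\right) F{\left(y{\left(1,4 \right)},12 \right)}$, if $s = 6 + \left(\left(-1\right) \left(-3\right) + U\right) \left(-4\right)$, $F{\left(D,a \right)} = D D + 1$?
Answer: $6565$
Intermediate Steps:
$y{\left(J,G \right)} = 5 + G + J$ ($y{\left(J,G \right)} = \left(G + J\right) + 5 = 5 + G + J$)
$F{\left(D,a \right)} = 1 + D^{2}$ ($F{\left(D,a \right)} = D^{2} + 1 = 1 + D^{2}$)
$s = -6$ ($s = 6 + \left(\left(-1\right) \left(-3\right) + 0\right) \left(-4\right) = 6 + \left(3 + 0\right) \left(-4\right) = 6 + 3 \left(-4\right) = 6 - 12 = -6$)
$\left(71 + s\right) F{\left(y{\left(1,4 \right)},12 \right)} = \left(71 - 6\right) \left(1 + \left(5 + 4 + 1\right)^{2}\right) = 65 \left(1 + 10^{2}\right) = 65 \left(1 + 100\right) = 65 \cdot 101 = 6565$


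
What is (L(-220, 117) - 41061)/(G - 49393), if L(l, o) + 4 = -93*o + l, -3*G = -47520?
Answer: 52166/33553 ≈ 1.5547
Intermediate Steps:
G = 15840 (G = -1/3*(-47520) = 15840)
L(l, o) = -4 + l - 93*o (L(l, o) = -4 + (-93*o + l) = -4 + (l - 93*o) = -4 + l - 93*o)
(L(-220, 117) - 41061)/(G - 49393) = ((-4 - 220 - 93*117) - 41061)/(15840 - 49393) = ((-4 - 220 - 10881) - 41061)/(-33553) = (-11105 - 41061)*(-1/33553) = -52166*(-1/33553) = 52166/33553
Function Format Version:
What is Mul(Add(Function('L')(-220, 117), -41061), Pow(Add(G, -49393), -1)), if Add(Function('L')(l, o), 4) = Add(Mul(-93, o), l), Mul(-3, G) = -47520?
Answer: Rational(52166, 33553) ≈ 1.5547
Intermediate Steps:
G = 15840 (G = Mul(Rational(-1, 3), -47520) = 15840)
Function('L')(l, o) = Add(-4, l, Mul(-93, o)) (Function('L')(l, o) = Add(-4, Add(Mul(-93, o), l)) = Add(-4, Add(l, Mul(-93, o))) = Add(-4, l, Mul(-93, o)))
Mul(Add(Function('L')(-220, 117), -41061), Pow(Add(G, -49393), -1)) = Mul(Add(Add(-4, -220, Mul(-93, 117)), -41061), Pow(Add(15840, -49393), -1)) = Mul(Add(Add(-4, -220, -10881), -41061), Pow(-33553, -1)) = Mul(Add(-11105, -41061), Rational(-1, 33553)) = Mul(-52166, Rational(-1, 33553)) = Rational(52166, 33553)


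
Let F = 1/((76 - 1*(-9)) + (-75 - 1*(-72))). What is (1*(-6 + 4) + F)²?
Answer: 26569/6724 ≈ 3.9514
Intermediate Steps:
F = 1/82 (F = 1/((76 + 9) + (-75 + 72)) = 1/(85 - 3) = 1/82 ≈ 0.012195)
(1*(-6 + 4) + F)² = (1*(-6 + 4) + 1/82)² = (1*(-2) + 1/82)² = (-2 + 1/82)² = (-163/82)² = 26569/6724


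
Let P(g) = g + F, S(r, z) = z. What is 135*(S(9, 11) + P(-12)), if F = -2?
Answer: -405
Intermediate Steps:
P(g) = -2 + g (P(g) = g - 2 = -2 + g)
135*(S(9, 11) + P(-12)) = 135*(11 + (-2 - 12)) = 135*(11 - 14) = 135*(-3) = -405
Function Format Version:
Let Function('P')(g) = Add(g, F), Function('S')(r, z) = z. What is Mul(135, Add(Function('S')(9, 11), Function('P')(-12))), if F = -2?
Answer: -405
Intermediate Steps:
Function('P')(g) = Add(-2, g) (Function('P')(g) = Add(g, -2) = Add(-2, g))
Mul(135, Add(Function('S')(9, 11), Function('P')(-12))) = Mul(135, Add(11, Add(-2, -12))) = Mul(135, Add(11, -14)) = Mul(135, -3) = -405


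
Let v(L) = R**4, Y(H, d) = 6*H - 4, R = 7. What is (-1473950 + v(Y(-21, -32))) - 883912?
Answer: -2355461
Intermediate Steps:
Y(H, d) = -4 + 6*H
v(L) = 2401 (v(L) = 7**4 = 2401)
(-1473950 + v(Y(-21, -32))) - 883912 = (-1473950 + 2401) - 883912 = -1471549 - 883912 = -2355461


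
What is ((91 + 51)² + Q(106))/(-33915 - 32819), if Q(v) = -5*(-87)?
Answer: -20599/66734 ≈ -0.30867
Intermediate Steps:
Q(v) = 435
((91 + 51)² + Q(106))/(-33915 - 32819) = ((91 + 51)² + 435)/(-33915 - 32819) = (142² + 435)/(-66734) = (20164 + 435)*(-1/66734) = 20599*(-1/66734) = -20599/66734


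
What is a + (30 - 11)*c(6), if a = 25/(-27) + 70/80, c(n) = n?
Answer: 24613/216 ≈ 113.95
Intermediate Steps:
a = -11/216 (a = 25*(-1/27) + 70*(1/80) = -25/27 + 7/8 = -11/216 ≈ -0.050926)
a + (30 - 11)*c(6) = -11/216 + (30 - 11)*6 = -11/216 + 19*6 = -11/216 + 114 = 24613/216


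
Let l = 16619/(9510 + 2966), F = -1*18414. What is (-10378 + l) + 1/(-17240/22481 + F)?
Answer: -26796936178346261/2582422049012 ≈ -10377.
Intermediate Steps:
F = -18414
l = 16619/12476 ≈ 1.3321
(-10378 + l) + 1/(-17240/22481 + F) = (-10378 + 16619/12476) + 1/(-17240/22481 - 18414) = -129459309/12476 + 1/(-17240*1/22481 - 18414) = -129459309/12476 + 1/(-17240/22481 - 18414) = -129459309/12476 + 1/(-413982374/22481) = -129459309/12476 - 22481/413982374 = -26796936178346261/2582422049012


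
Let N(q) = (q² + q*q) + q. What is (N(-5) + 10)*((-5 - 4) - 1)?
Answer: -550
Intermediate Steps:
N(q) = q + 2*q² (N(q) = (q² + q²) + q = 2*q² + q = q + 2*q²)
(N(-5) + 10)*((-5 - 4) - 1) = (-5*(1 + 2*(-5)) + 10)*((-5 - 4) - 1) = (-5*(1 - 10) + 10)*(-9 - 1) = (-5*(-9) + 10)*(-10) = (45 + 10)*(-10) = 55*(-10) = -550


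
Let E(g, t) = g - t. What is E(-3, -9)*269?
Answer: 1614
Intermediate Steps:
E(-3, -9)*269 = (-3 - 1*(-9))*269 = (-3 + 9)*269 = 6*269 = 1614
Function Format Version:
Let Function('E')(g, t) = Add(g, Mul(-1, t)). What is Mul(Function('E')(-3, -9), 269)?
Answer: 1614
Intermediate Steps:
Mul(Function('E')(-3, -9), 269) = Mul(Add(-3, Mul(-1, -9)), 269) = Mul(Add(-3, 9), 269) = Mul(6, 269) = 1614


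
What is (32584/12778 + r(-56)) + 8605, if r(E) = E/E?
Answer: 55000026/6389 ≈ 8608.5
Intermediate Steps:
r(E) = 1
(32584/12778 + r(-56)) + 8605 = (32584/12778 + 1) + 8605 = (32584*(1/12778) + 1) + 8605 = (16292/6389 + 1) + 8605 = 22681/6389 + 8605 = 55000026/6389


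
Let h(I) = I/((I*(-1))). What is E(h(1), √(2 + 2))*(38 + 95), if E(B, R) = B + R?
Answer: 133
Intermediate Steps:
h(I) = -1 (h(I) = I/((-I)) = I*(-1/I) = -1)
E(h(1), √(2 + 2))*(38 + 95) = (-1 + √(2 + 2))*(38 + 95) = (-1 + √4)*133 = (-1 + 2)*133 = 1*133 = 133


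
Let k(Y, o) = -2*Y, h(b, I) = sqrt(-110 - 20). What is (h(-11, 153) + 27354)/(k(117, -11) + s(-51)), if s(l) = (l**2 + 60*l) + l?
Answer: -4559/124 - I*sqrt(130)/744 ≈ -36.766 - 0.015325*I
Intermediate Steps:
h(b, I) = I*sqrt(130) (h(b, I) = sqrt(-130) = I*sqrt(130))
s(l) = l**2 + 61*l
(h(-11, 153) + 27354)/(k(117, -11) + s(-51)) = (I*sqrt(130) + 27354)/(-2*117 - 51*(61 - 51)) = (27354 + I*sqrt(130))/(-234 - 51*10) = (27354 + I*sqrt(130))/(-234 - 510) = (27354 + I*sqrt(130))/(-744) = (27354 + I*sqrt(130))*(-1/744) = -4559/124 - I*sqrt(130)/744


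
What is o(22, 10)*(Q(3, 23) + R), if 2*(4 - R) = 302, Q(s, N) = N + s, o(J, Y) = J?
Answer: -2662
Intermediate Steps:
R = -147 (R = 4 - 1/2*302 = 4 - 151 = -147)
o(22, 10)*(Q(3, 23) + R) = 22*((23 + 3) - 147) = 22*(26 - 147) = 22*(-121) = -2662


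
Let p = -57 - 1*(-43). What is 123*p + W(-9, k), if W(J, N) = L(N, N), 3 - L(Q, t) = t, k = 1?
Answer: -1720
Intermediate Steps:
L(Q, t) = 3 - t
W(J, N) = 3 - N
p = -14 (p = -57 + 43 = -14)
123*p + W(-9, k) = 123*(-14) + (3 - 1*1) = -1722 + (3 - 1) = -1722 + 2 = -1720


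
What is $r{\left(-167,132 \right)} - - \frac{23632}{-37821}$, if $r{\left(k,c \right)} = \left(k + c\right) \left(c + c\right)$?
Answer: $- \frac{49927096}{5403} \approx -9240.6$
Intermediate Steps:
$r{\left(k,c \right)} = 2 c \left(c + k\right)$ ($r{\left(k,c \right)} = \left(c + k\right) 2 c = 2 c \left(c + k\right)$)
$r{\left(-167,132 \right)} - - \frac{23632}{-37821} = 2 \cdot 132 \left(132 - 167\right) - - \frac{23632}{-37821} = 2 \cdot 132 \left(-35\right) - \left(-23632\right) \left(- \frac{1}{37821}\right) = -9240 - \frac{3376}{5403} = - \frac{49927096}{5403}$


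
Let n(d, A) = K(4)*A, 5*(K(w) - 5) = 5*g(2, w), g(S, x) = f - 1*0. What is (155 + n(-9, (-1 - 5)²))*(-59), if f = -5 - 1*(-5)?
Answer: -19765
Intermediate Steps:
f = 0 (f = -5 + 5 = 0)
g(S, x) = 0 (g(S, x) = 0 - 1*0 = 0 + 0 = 0)
K(w) = 5 (K(w) = 5 + (5*0)/5 = 5 + (⅕)*0 = 5 + 0 = 5)
n(d, A) = 5*A
(155 + n(-9, (-1 - 5)²))*(-59) = (155 + 5*(-1 - 5)²)*(-59) = (155 + 5*(-6)²)*(-59) = (155 + 5*36)*(-59) = (155 + 180)*(-59) = 335*(-59) = -19765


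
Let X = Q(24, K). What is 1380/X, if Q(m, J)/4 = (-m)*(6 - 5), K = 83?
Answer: -115/8 ≈ -14.375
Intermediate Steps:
Q(m, J) = -4*m (Q(m, J) = 4*((-m)*(6 - 5)) = 4*(-m*1) = 4*(-m) = -4*m)
X = -96 (X = -4*24 = -96)
1380/X = 1380/(-96) = 1380*(-1/96) = -115/8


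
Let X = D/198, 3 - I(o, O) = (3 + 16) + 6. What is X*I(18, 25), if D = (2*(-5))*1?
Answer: 10/9 ≈ 1.1111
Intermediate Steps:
I(o, O) = -22 (I(o, O) = 3 - ((3 + 16) + 6) = 3 - (19 + 6) = 3 - 1*25 = 3 - 25 = -22)
D = -10 (D = -10*1 = -10)
X = -5/99 (X = -10/198 = -10*1/198 = -5/99 ≈ -0.050505)
X*I(18, 25) = -5/99*(-22) = 10/9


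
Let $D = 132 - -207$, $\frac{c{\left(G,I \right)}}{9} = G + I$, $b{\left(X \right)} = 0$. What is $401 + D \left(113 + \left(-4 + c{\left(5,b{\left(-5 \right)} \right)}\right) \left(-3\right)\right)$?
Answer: $-2989$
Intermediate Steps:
$c{\left(G,I \right)} = 9 G + 9 I$ ($c{\left(G,I \right)} = 9 \left(G + I\right) = 9 G + 9 I$)
$D = 339$ ($D = 132 + 207 = 339$)
$401 + D \left(113 + \left(-4 + c{\left(5,b{\left(-5 \right)} \right)}\right) \left(-3\right)\right) = 401 + 339 \left(113 + \left(-4 + \left(9 \cdot 5 + 9 \cdot 0\right)\right) \left(-3\right)\right) = 401 + 339 \left(113 + \left(-4 + \left(45 + 0\right)\right) \left(-3\right)\right) = 401 + 339 \left(113 + \left(-4 + 45\right) \left(-3\right)\right) = 401 + 339 \left(113 + 41 \left(-3\right)\right) = 401 + 339 \left(113 - 123\right) = 401 + 339 \left(-10\right) = 401 - 3390 = -2989$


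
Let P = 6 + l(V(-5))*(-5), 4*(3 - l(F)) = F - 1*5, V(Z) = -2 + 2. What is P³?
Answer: -226981/64 ≈ -3546.6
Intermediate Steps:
V(Z) = 0
l(F) = 17/4 - F/4 (l(F) = 3 - (F - 1*5)/4 = 3 - (F - 5)/4 = 3 - (-5 + F)/4 = 3 + (5/4 - F/4) = 17/4 - F/4)
P = -61/4 (P = 6 + (17/4 - ¼*0)*(-5) = 6 + (17/4 + 0)*(-5) = 6 + (17/4)*(-5) = 6 - 85/4 = -61/4 ≈ -15.250)
P³ = (-61/4)³ = -226981/64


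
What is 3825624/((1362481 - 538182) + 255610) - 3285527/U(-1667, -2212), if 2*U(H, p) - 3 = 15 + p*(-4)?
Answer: -3531111185851/4787236597 ≈ -737.61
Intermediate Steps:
U(H, p) = 9 - 2*p (U(H, p) = 3/2 + (15 + p*(-4))/2 = 3/2 + (15 - 4*p)/2 = 3/2 + (15/2 - 2*p) = 9 - 2*p)
3825624/((1362481 - 538182) + 255610) - 3285527/U(-1667, -2212) = 3825624/((1362481 - 538182) + 255610) - 3285527/(9 - 2*(-2212)) = 3825624/(824299 + 255610) - 3285527/(9 + 4424) = 3825624/1079909 - 3285527/4433 = -3531111185851/4787236597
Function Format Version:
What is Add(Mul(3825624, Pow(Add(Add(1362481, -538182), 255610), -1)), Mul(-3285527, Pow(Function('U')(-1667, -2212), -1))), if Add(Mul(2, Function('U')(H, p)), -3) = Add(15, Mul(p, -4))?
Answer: Rational(-3531111185851, 4787236597) ≈ -737.61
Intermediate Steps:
Function('U')(H, p) = Add(9, Mul(-2, p)) (Function('U')(H, p) = Add(Rational(3, 2), Mul(Rational(1, 2), Add(15, Mul(p, -4)))) = Add(Rational(3, 2), Mul(Rational(1, 2), Add(15, Mul(-4, p)))) = Add(Rational(3, 2), Add(Rational(15, 2), Mul(-2, p))) = Add(9, Mul(-2, p)))
Add(Mul(3825624, Pow(Add(Add(1362481, -538182), 255610), -1)), Mul(-3285527, Pow(Function('U')(-1667, -2212), -1))) = Add(Mul(3825624, Pow(Add(Add(1362481, -538182), 255610), -1)), Mul(-3285527, Pow(Add(9, Mul(-2, -2212)), -1))) = Add(Mul(3825624, Pow(Add(824299, 255610), -1)), Mul(-3285527, Pow(Add(9, 4424), -1))) = Add(Mul(3825624, Pow(1079909, -1)), Mul(-3285527, Pow(4433, -1))) = Add(Mul(3825624, Rational(1, 1079909)), Mul(-3285527, Rational(1, 4433))) = Add(Rational(3825624, 1079909), Rational(-3285527, 4433)) = Rational(-3531111185851, 4787236597)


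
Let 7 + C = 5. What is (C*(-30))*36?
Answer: 2160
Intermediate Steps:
C = -2 (C = -7 + 5 = -2)
(C*(-30))*36 = -2*(-30)*36 = 60*36 = 2160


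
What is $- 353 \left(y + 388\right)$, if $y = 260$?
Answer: $-228744$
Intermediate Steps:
$- 353 \left(y + 388\right) = - 353 \left(260 + 388\right) = \left(-353\right) 648 = -228744$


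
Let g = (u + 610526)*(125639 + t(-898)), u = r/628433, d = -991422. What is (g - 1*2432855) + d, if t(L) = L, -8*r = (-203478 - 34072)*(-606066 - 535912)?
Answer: 87255786963151499/1256866 ≈ 6.9423e+10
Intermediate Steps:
r = -67819218475/2 (r = -(-203478 - 34072)*(-606066 - 535912)/8 = -(-118775)*(-1141978)/4 = -1/8*271276873900 = -67819218475/2 ≈ -3.3910e+10)
u = -67819218475/1256866 (u = -67819218475/2/628433 = -67819218475/2*1/628433 = -67819218475/1256866 ≈ -53959.)
g = 87260090820487381/1256866 (g = (-67819218475/1256866 + 610526)*(125639 - 898) = (699530153041/1256866)*124741 = 87260090820487381/1256866 ≈ 6.9427e+10)
(g - 1*2432855) + d = (87260090820487381/1256866 - 1*2432855) - 991422 = (87260090820487381/1256866 - 2432855) - 991422 = 87257033047754951/1256866 - 991422 = 87255786963151499/1256866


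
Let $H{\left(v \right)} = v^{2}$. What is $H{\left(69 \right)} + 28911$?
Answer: $33672$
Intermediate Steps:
$H{\left(69 \right)} + 28911 = 69^{2} + 28911 = 4761 + 28911 = 33672$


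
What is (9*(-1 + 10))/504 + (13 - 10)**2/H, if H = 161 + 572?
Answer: 7101/41048 ≈ 0.17299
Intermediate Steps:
H = 733
(9*(-1 + 10))/504 + (13 - 10)**2/H = (9*(-1 + 10))/504 + (13 - 10)**2/733 = (9*9)*(1/504) + 3**2*(1/733) = 81*(1/504) + 9*(1/733) = 9/56 + 9/733 = 7101/41048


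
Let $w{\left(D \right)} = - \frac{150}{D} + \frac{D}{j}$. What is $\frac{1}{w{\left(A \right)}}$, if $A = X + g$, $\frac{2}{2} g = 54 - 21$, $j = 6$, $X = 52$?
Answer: $\frac{102}{1265} \approx 0.080632$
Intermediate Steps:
$g = 33$ ($g = 54 - 21 = 33$)
$A = 85$ ($A = 52 + 33 = 85$)
$w{\left(D \right)} = - \frac{150}{D} + \frac{D}{6}$
$\frac{1}{w{\left(A \right)}} = \frac{1}{- \frac{150}{85} + \frac{1}{6} \cdot 85} = \frac{1}{\left(-150\right) \frac{1}{85} + \frac{85}{6}} = \frac{1}{- \frac{30}{17} + \frac{85}{6}} = \frac{1}{\frac{1265}{102}} = \frac{102}{1265}$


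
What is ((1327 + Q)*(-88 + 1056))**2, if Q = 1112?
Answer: 5574094346304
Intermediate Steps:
((1327 + Q)*(-88 + 1056))**2 = ((1327 + 1112)*(-88 + 1056))**2 = (2439*968)**2 = 2360952**2 = 5574094346304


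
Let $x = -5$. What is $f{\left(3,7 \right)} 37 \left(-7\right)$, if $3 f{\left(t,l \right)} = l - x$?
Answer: $-1036$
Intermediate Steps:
$f{\left(t,l \right)} = \frac{5}{3} + \frac{l}{3}$ ($f{\left(t,l \right)} = \frac{l - -5}{3} = \frac{l + 5}{3} = \frac{5 + l}{3} = \frac{5}{3} + \frac{l}{3}$)
$f{\left(3,7 \right)} 37 \left(-7\right) = \left(\frac{5}{3} + \frac{1}{3} \cdot 7\right) 37 \left(-7\right) = \left(\frac{5}{3} + \frac{7}{3}\right) 37 \left(-7\right) = 4 \cdot 37 \left(-7\right) = 148 \left(-7\right) = -1036$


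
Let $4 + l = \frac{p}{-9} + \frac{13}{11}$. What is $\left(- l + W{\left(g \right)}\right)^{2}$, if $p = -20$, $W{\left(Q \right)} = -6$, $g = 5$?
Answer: $\frac{286225}{9801} \approx 29.204$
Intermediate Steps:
$l = - \frac{59}{99}$ ($l = -4 + \left(- \frac{20}{-9} + \frac{13}{11}\right) = -4 + \left(\left(-20\right) \left(- \frac{1}{9}\right) + 13 \cdot \frac{1}{11}\right) = -4 + \left(\frac{20}{9} + \frac{13}{11}\right) = -4 + \frac{337}{99} = - \frac{59}{99} \approx -0.59596$)
$\left(- l + W{\left(g \right)}\right)^{2} = \left(\left(-1\right) \left(- \frac{59}{99}\right) - 6\right)^{2} = \left(\frac{59}{99} - 6\right)^{2} = \left(- \frac{535}{99}\right)^{2} = \frac{286225}{9801}$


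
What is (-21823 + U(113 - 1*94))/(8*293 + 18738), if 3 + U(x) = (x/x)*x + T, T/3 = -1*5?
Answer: -10911/10541 ≈ -1.0351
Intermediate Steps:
T = -15 (T = 3*(-1*5) = 3*(-5) = -15)
U(x) = -18 + x (U(x) = -3 + ((x/x)*x - 15) = -3 + (1*x - 15) = -3 + (x - 15) = -3 + (-15 + x) = -18 + x)
(-21823 + U(113 - 1*94))/(8*293 + 18738) = (-21823 + (-18 + (113 - 1*94)))/(8*293 + 18738) = (-21823 + (-18 + (113 - 94)))/(2344 + 18738) = (-21823 + (-18 + 19))/21082 = (-21823 + 1)*(1/21082) = -21822*1/21082 = -10911/10541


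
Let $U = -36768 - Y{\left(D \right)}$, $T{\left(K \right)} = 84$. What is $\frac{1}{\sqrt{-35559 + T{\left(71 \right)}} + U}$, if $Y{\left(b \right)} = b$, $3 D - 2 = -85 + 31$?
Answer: $- \frac{7692}{282693553} - \frac{45 i \sqrt{1419}}{12155822779} \approx -2.721 \cdot 10^{-5} - 1.3945 \cdot 10^{-7} i$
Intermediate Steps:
$D = - \frac{52}{3}$ ($D = \frac{2}{3} + \frac{-85 + 31}{3} = \frac{2}{3} + \frac{1}{3} \left(-54\right) = \frac{2}{3} - 18 = - \frac{52}{3} \approx -17.333$)
$U = - \frac{110252}{3}$ ($U = -36768 - - \frac{52}{3} = -36768 + \frac{52}{3} = - \frac{110252}{3} \approx -36751.0$)
$\frac{1}{\sqrt{-35559 + T{\left(71 \right)}} + U} = \frac{1}{\sqrt{-35559 + 84} - \frac{110252}{3}} = \frac{1}{\sqrt{-35475} - \frac{110252}{3}} = \frac{1}{5 i \sqrt{1419} - \frac{110252}{3}} = \frac{1}{- \frac{110252}{3} + 5 i \sqrt{1419}}$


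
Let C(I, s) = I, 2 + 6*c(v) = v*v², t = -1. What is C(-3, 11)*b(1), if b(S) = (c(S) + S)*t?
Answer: 5/2 ≈ 2.5000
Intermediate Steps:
c(v) = -⅓ + v³/6 (c(v) = -⅓ + (v*v²)/6 = -⅓ + v³/6)
b(S) = ⅓ - S - S³/6 (b(S) = ((-⅓ + S³/6) + S)*(-1) = (-⅓ + S + S³/6)*(-1) = ⅓ - S - S³/6)
C(-3, 11)*b(1) = -3*(⅓ - 1*1 - ⅙*1³) = -3*(⅓ - 1 - ⅙*1) = -3*(⅓ - 1 - ⅙) = -3*(-⅚) = 5/2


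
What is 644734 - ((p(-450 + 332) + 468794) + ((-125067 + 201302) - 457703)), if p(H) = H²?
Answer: 543484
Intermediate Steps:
644734 - ((p(-450 + 332) + 468794) + ((-125067 + 201302) - 457703)) = 644734 - (((-450 + 332)² + 468794) + ((-125067 + 201302) - 457703)) = 644734 - (((-118)² + 468794) + (76235 - 457703)) = 644734 - ((13924 + 468794) - 381468) = 644734 - (482718 - 381468) = 644734 - 1*101250 = 644734 - 101250 = 543484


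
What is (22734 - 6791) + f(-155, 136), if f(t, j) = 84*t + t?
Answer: 2768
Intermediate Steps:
f(t, j) = 85*t
(22734 - 6791) + f(-155, 136) = (22734 - 6791) + 85*(-155) = 15943 - 13175 = 2768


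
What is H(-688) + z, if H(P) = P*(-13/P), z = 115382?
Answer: 115369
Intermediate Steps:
H(P) = -13
H(-688) + z = -13 + 115382 = 115369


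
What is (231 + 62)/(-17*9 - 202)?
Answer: -293/355 ≈ -0.82535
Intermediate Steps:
(231 + 62)/(-17*9 - 202) = 293/(-153 - 202) = 293/(-355) = 293*(-1/355) = -293/355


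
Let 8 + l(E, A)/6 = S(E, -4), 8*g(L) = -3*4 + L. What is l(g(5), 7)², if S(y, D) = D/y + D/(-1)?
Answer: 576/49 ≈ 11.755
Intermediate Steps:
S(y, D) = -D + D/y (S(y, D) = D/y + D*(-1) = D/y - D = -D + D/y)
g(L) = -3/2 + L/8 (g(L) = (-3*4 + L)/8 = (-12 + L)/8 = -3/2 + L/8)
l(E, A) = -24 - 24/E (l(E, A) = -48 + 6*(-1*(-4) - 4/E) = -48 + 6*(4 - 4/E) = -48 + (24 - 24/E) = -24 - 24/E)
l(g(5), 7)² = (-24 - 24/(-3/2 + (⅛)*5))² = (-24 - 24/(-3/2 + 5/8))² = (-24 - 24/(-7/8))² = (-24 - 24*(-8/7))² = (-24 + 192/7)² = (24/7)² = 576/49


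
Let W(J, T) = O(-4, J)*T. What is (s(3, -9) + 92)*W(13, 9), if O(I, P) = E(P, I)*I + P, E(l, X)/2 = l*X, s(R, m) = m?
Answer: 320463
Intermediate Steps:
E(l, X) = 2*X*l (E(l, X) = 2*(l*X) = 2*(X*l) = 2*X*l)
O(I, P) = P + 2*P*I² (O(I, P) = (2*I*P)*I + P = 2*P*I² + P = P + 2*P*I²)
W(J, T) = 33*J*T (W(J, T) = (J*(1 + 2*(-4)²))*T = (J*(1 + 2*16))*T = (J*(1 + 32))*T = (J*33)*T = (33*J)*T = 33*J*T)
(s(3, -9) + 92)*W(13, 9) = (-9 + 92)*(33*13*9) = 83*3861 = 320463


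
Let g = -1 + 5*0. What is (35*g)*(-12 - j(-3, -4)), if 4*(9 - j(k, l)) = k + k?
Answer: 1575/2 ≈ 787.50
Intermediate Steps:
g = -1 (g = -1 + 0 = -1)
j(k, l) = 9 - k/2 (j(k, l) = 9 - (k + k)/4 = 9 - k/2)
(35*g)*(-12 - j(-3, -4)) = (35*(-1))*(-12 - (9 - 1/2*(-3))) = -35*(-12 - (9 + 3/2)) = -35*(-12 - 1*21/2) = -35*(-12 - 21/2) = -35*(-45/2) = 1575/2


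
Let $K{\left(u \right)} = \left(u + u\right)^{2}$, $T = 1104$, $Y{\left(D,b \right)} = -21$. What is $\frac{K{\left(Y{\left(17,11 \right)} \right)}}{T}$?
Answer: $\frac{147}{92} \approx 1.5978$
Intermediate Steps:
$K{\left(u \right)} = 4 u^{2}$ ($K{\left(u \right)} = \left(2 u\right)^{2} = 4 u^{2}$)
$\frac{K{\left(Y{\left(17,11 \right)} \right)}}{T} = \frac{4 \left(-21\right)^{2}}{1104} = 4 \cdot 441 \cdot \frac{1}{1104} = 1764 \cdot \frac{1}{1104} = \frac{147}{92}$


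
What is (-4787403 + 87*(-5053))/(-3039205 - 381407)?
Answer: 67013/43854 ≈ 1.5281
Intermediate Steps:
(-4787403 + 87*(-5053))/(-3039205 - 381407) = (-4787403 - 439611)/(-3420612) = -5227014*(-1/3420612) = 67013/43854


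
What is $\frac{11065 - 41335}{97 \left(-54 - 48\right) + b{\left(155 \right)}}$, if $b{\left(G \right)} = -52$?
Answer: $\frac{15135}{4973} \approx 3.0434$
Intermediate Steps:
$\frac{11065 - 41335}{97 \left(-54 - 48\right) + b{\left(155 \right)}} = \frac{11065 - 41335}{97 \left(-54 - 48\right) - 52} = - \frac{30270}{97 \left(-102\right) - 52} = - \frac{30270}{-9894 - 52} = - \frac{30270}{-9946} = \left(-30270\right) \left(- \frac{1}{9946}\right) = \frac{15135}{4973}$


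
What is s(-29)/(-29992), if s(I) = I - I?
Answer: 0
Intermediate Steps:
s(I) = 0
s(-29)/(-29992) = 0/(-29992) = 0*(-1/29992) = 0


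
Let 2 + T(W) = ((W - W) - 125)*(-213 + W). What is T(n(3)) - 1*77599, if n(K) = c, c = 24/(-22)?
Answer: -559236/11 ≈ -50840.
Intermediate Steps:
c = -12/11 (c = 24*(-1/22) = -12/11 ≈ -1.0909)
n(K) = -12/11
T(W) = 26623 - 125*W (T(W) = -2 + ((W - W) - 125)*(-213 + W) = -2 + (0 - 125)*(-213 + W) = -2 - 125*(-213 + W) = -2 + (26625 - 125*W) = 26623 - 125*W)
T(n(3)) - 1*77599 = (26623 - 125*(-12/11)) - 1*77599 = (26623 + 1500/11) - 77599 = 294353/11 - 77599 = -559236/11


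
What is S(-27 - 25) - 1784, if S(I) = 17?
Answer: -1767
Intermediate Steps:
S(-27 - 25) - 1784 = 17 - 1784 = -1767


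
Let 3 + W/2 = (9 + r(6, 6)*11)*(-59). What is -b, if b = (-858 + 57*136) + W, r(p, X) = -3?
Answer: -9720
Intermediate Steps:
W = 2826 (W = -6 + 2*((9 - 3*11)*(-59)) = -6 + 2*((9 - 33)*(-59)) = -6 + 2*(-24*(-59)) = -6 + 2*1416 = -6 + 2832 = 2826)
b = 9720 (b = (-858 + 57*136) + 2826 = (-858 + 7752) + 2826 = 6894 + 2826 = 9720)
-b = -1*9720 = -9720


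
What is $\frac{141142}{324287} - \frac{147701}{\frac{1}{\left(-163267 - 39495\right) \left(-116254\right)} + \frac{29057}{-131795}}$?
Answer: $\frac{148801278418657207523417042}{222113411946919614567} \approx 6.6993 \cdot 10^{5}$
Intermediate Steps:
$\frac{141142}{324287} - \frac{147701}{\frac{1}{\left(-163267 - 39495\right) \left(-116254\right)} + \frac{29057}{-131795}} = 141142 \cdot \frac{1}{324287} - \frac{147701}{\frac{1}{-202762} \left(- \frac{1}{116254}\right) + 29057 \left(- \frac{1}{131795}\right)} = \frac{141142}{324287} - \frac{147701}{\left(- \frac{1}{202762}\right) \left(- \frac{1}{116254}\right) - \frac{29057}{131795}} = \frac{141142}{324287} - \frac{147701}{\frac{1}{23571893548} - \frac{29057}{131795}} = \frac{141142}{324287} - \frac{147701}{- \frac{684928510692441}{3106657710158660}} = \frac{141142}{324287} - - \frac{458856450448144240660}{684928510692441} = \frac{141142}{324287} + \frac{458856450448144240660}{684928510692441} = \frac{148801278418657207523417042}{222113411946919614567}$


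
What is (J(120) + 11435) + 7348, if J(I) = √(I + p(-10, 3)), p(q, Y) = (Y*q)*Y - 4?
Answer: 18783 + √26 ≈ 18788.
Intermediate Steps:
p(q, Y) = -4 + q*Y² (p(q, Y) = q*Y² - 4 = -4 + q*Y²)
J(I) = √(-94 + I) (J(I) = √(I + (-4 - 10*3²)) = √(I + (-4 - 10*9)) = √(I + (-4 - 90)) = √(I - 94) = √(-94 + I))
(J(120) + 11435) + 7348 = (√(-94 + 120) + 11435) + 7348 = (√26 + 11435) + 7348 = (11435 + √26) + 7348 = 18783 + √26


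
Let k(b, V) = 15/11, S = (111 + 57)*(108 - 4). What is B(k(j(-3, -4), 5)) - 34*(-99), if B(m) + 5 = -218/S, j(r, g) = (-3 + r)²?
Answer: 29361587/8736 ≈ 3361.0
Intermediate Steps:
S = 17472 (S = 168*104 = 17472)
k(b, V) = 15/11 (k(b, V) = 15*(1/11) = 15/11)
B(m) = -43789/8736 (B(m) = -5 - 218/17472 = -5 - 218*1/17472 = -5 - 109/8736 = -43789/8736)
B(k(j(-3, -4), 5)) - 34*(-99) = -43789/8736 - 34*(-99) = -43789/8736 + 3366 = 29361587/8736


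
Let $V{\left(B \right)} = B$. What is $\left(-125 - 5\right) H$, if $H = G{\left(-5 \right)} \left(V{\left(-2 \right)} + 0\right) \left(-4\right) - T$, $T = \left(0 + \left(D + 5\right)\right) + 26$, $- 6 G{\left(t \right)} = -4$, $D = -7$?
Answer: $\frac{7280}{3} \approx 2426.7$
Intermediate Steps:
$G{\left(t \right)} = \frac{2}{3}$ ($G{\left(t \right)} = \left(- \frac{1}{6}\right) \left(-4\right) = \frac{2}{3}$)
$T = 24$ ($T = \left(0 + \left(-7 + 5\right)\right) + 26 = \left(0 - 2\right) + 26 = -2 + 26 = 24$)
$H = - \frac{56}{3}$ ($H = \frac{2 \left(-2 + 0\right) \left(-4\right)}{3} - 24 = \frac{2 \left(\left(-2\right) \left(-4\right)\right)}{3} - 24 = \frac{2}{3} \cdot 8 - 24 = \frac{16}{3} - 24 = - \frac{56}{3} \approx -18.667$)
$\left(-125 - 5\right) H = \left(-125 - 5\right) \left(- \frac{56}{3}\right) = \left(-130\right) \left(- \frac{56}{3}\right) = \frac{7280}{3}$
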